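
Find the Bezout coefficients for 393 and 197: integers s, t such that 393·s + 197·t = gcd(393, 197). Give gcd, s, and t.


Euclidean algorithm on (393, 197) — divide until remainder is 0:
  393 = 1 · 197 + 196
  197 = 1 · 196 + 1
  196 = 196 · 1 + 0
gcd(393, 197) = 1.
Track Bezout coefficients alongside the remainders: start with r₀ = 393 = a·1 + b·0 (s = 1, t = 0) and r₁ = 197 = a·0 + b·1 (s = 0, t = 1); each new remainder r_{k+1} = r_{k-1} − q_k·r_k inherits s_{k+1} = s_{k-1} − q_k·s_k, t_{k+1} = t_{k-1} − q_k·t_k, so r_k = a·s_k + b·t_k at every step:
  q = 1: r = 196, s = 1 − 1·0 = 1, t = 0 − 1·1 = -1  (check: 393·1 + 197·(-1) = 196)
  q = 1: r = 1, s = 0 − 1·1 = -1, t = 1 − 1·(-1) = 2  (check: 393·(-1) + 197·2 = 1)
The row with r = 1 (the gcd) gives the Bezout coefficients s = -1, t = 2.
Result: 393 · (-1) + 197 · (2) = 1.

gcd(393, 197) = 1; s = -1, t = 2 (check: 393·(-1) + 197·2 = 1).


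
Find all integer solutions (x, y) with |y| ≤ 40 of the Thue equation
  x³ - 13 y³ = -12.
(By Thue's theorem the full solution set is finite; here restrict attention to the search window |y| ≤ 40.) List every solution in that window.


The equation is x³ - 13y³ = -12. For fixed y, x³ = 13·y³ − 12, so a solution requires the RHS to be a perfect cube.
Strategy: iterate y from -40 to 40, compute RHS = 13·y³ − 12, and check whether it is a (positive or negative) perfect cube.
Check small values of y:
  y = 0: RHS = -12 is not a perfect cube.
  y = 1: RHS = 1 = (1)³ ⇒ x = 1 works.
  y = -1: RHS = -25 is not a perfect cube.
  y = 2: RHS = 92 is not a perfect cube.
  y = -2: RHS = -116 is not a perfect cube.
  y = 3: RHS = 339 is not a perfect cube.
  y = -3: RHS = -363 is not a perfect cube.
Continuing the search up to |y| = 40 finds no further solutions beyond those listed.
Collected solutions: (1, 1).

Solutions (with |y| ≤ 40): (1, 1).


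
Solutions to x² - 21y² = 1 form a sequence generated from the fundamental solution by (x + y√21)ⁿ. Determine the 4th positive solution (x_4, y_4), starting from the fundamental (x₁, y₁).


Step 1: Find the fundamental solution (x₁, y₁) of x² - 21y² = 1.
  Expand √21 as a continued fraction. a₀ = ⌊√21⌋ = 4; iterate m_{k+1} = d_k·a_k − m_k, d_{k+1} = (21 − m_{k+1}²)/d_k, a_{k+1} = ⌊(a₀ + m_{k+1})/d_{k+1}⌋ (starting m₀ = 0, d₀ = 1), with convergents p_k = a_k·p_{k-1} + p_{k-2}, q_k = a_k·q_{k-1} + q_{k-2} (p₋₁ = 1, q₋₁ = 0):
  k = 0: a₀ = 4; p₀/q₀ = 4/1; p₀² − 21·q₀² = 16 − 21 = -5.
  k = 1: m = 4, d = 5, a = ⌊(4 + 4)/5⌋ = 1; p/q = (1·4 + 1)/(1·1 + 0) = 5/1; p² − 21·q² = 25 − 21 = 4.
  k = 2: m = 1, d = 4, a = ⌊(4 + 1)/4⌋ = 1; p/q = (1·5 + 4)/(1·1 + 1) = 9/2; p² − 21·q² = 81 − 84 = -3.
  k = 3: m = 3, d = 3, a = ⌊(4 + 3)/3⌋ = 2; p/q = (2·9 + 5)/(2·2 + 1) = 23/5; p² − 21·q² = 529 − 525 = 4.
  k = 4: m = 3, d = 4, a = ⌊(4 + 3)/4⌋ = 1; p/q = (1·23 + 9)/(1·5 + 2) = 32/7; p² − 21·q² = 1024 − 1029 = -5.
  k = 5: m = 1, d = 5, a = ⌊(4 + 1)/5⌋ = 1; p/q = (1·32 + 23)/(1·7 + 5) = 55/12; p² − 21·q² = 3025 − 3024 = 1.
  The first convergent with p² − 21·q² = 1 gives the fundamental solution (x₁, y₁) = (55, 12).
Step 2: Apply the recurrence (x_{n+1}, y_{n+1}) = (x₁x_n + 21y₁y_n, x₁y_n + y₁x_n) repeatedly.
  From (x_1, y_1) = (55, 12): x_2 = 55·55 + 21·12·12 = 6049; y_2 = 55·12 + 12·55 = 1320.
  From (x_2, y_2) = (6049, 1320): x_3 = 55·6049 + 21·12·1320 = 665335; y_3 = 55·1320 + 12·6049 = 145188.
  From (x_3, y_3) = (665335, 145188): x_4 = 55·665335 + 21·12·145188 = 73180801; y_4 = 55·145188 + 12·665335 = 15969360.
Step 3: Verify x_4² - 21·y_4² = 5355429635001601 - 5355429635001600 = 1 (should be 1). ✓

(x_1, y_1) = (55, 12); (x_4, y_4) = (73180801, 15969360).


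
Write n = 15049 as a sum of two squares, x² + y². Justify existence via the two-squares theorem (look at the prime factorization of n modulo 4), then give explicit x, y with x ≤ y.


Step 1: Factor n = 15049 = 101 · 149.
Step 2: Check the mod-4 condition on each prime factor: 101 ≡ 1 (mod 4), exponent 1; 149 ≡ 1 (mod 4), exponent 1.
All primes ≡ 3 (mod 4) appear to even exponent (or don't appear), so by the two-squares theorem n IS expressible as a sum of two squares.
Step 3: Build a representation. Here n = 101 · 149 is a product of primes ≡ 1 (mod 4). Each prime p ≡ 1 (mod 4) is itself a sum of two squares; find a² by testing p − a² for a perfect square:
  101: 101 − 1² = 100 = 10² ⇒ 101 = 1² + 10².
  149: 149 − 1² = 148, 149 − 2² = 145, 149 − 3² = 140, 149 − 4² = 133, 149 − 5² = 124, 149 − 6² = 113, 149 − 7² = 100 = 10² ⇒ 149 = 7² + 10².
  Combine using the Brahmagupta–Fibonacci identity (a² + b²)(c² + d²) = (ac − bd)² + (ad + bc)² = (ac + bd)² + (ad − bc)²:
  101 · 149 = 15049: from (1² + 10²)(7² + 10²), take (1·7 − 10·10, 1·10 + 10·7) = (7 − 100, 10 + 70) = (-93, 80); dropping signs (only squares matter) gives (93, 80); check 93² + 80² = 8649 + 6400 = 15049 ✓.
Step 4: Order so x ≤ y and verify: 80² + 93² = 6400 + 8649 = 15049 = n. ✓

n = 15049 = 80² + 93² (one valid representation with x ≤ y).


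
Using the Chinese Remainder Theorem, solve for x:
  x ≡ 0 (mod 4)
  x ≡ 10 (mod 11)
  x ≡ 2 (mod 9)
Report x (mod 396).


Moduli 4, 11, 9 are pairwise coprime; by CRT there is a unique solution modulo M = 4 · 11 · 9 = 396.
Solve pairwise, accumulating the modulus:
  Start with x ≡ 0 (mod 4).
  Combine with x ≡ 10 (mod 11): since gcd(4, 11) = 1, we get a unique residue mod 44.
    Write x = 0 + 4·t and substitute into x ≡ 10 (mod 11): 4·t ≡ 10 − 0 = 10 (mod 11).
    The inverse of 4 mod 11 is 3 (since 4·3 = 12 = 1·11 + 1), so t ≡ 3·10 = 30 ≡ 8 (mod 11).
    Then x = 0 + 4·8 = 32, valid modulo lcm(4, 11) = 44: x ≡ 32 (mod 44).
  Combine with x ≡ 2 (mod 9): since gcd(44, 9) = 1, we get a unique residue mod 396.
    Write x = 32 + 44·t and substitute into x ≡ 2 (mod 9): 44·t ≡ 2 − 32 = -30 (mod 9).
    Reduce coefficients mod 9: 8·t ≡ 6 (mod 9).
    The inverse of 8 mod 9 is 8 (since 8·8 = 64 = 7·9 + 1), so t ≡ 8·6 = 48 ≡ 3 (mod 9).
    Then x = 32 + 44·3 = 164, valid modulo lcm(44, 9) = 396: x ≡ 164 (mod 396).
Verify: 164 mod 4 = 0 ✓, 164 mod 11 = 10 ✓, 164 mod 9 = 2 ✓.

x ≡ 164 (mod 396).


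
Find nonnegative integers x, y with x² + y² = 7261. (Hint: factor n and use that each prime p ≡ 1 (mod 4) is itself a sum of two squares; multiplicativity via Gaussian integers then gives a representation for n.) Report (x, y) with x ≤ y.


Step 1: Factor n = 7261 = 53 · 137.
Step 2: Check the mod-4 condition on each prime factor: 53 ≡ 1 (mod 4), exponent 1; 137 ≡ 1 (mod 4), exponent 1.
All primes ≡ 3 (mod 4) appear to even exponent (or don't appear), so by the two-squares theorem n IS expressible as a sum of two squares.
Step 3: Build a representation. Here n = 53 · 137 is a product of primes ≡ 1 (mod 4). Each prime p ≡ 1 (mod 4) is itself a sum of two squares; find a² by testing p − a² for a perfect square:
  53: 53 − 1² = 52, 53 − 2² = 49 = 7² ⇒ 53 = 2² + 7².
  137: 137 − 1² = 136, 137 − 2² = 133, 137 − 3² = 128, 137 − 4² = 121 = 11² ⇒ 137 = 4² + 11².
  Combine using the Brahmagupta–Fibonacci identity (a² + b²)(c² + d²) = (ac − bd)² + (ad + bc)² = (ac + bd)² + (ad − bc)²:
  53 · 137 = 7261: from (2² + 7²)(4² + 11²), take (2·4 − 7·11, 2·11 + 7·4) = (8 − 77, 22 + 28) = (-69, 50); dropping signs (only squares matter) gives (69, 50); check 69² + 50² = 4761 + 2500 = 7261 ✓.
Step 4: Order so x ≤ y and verify: 50² + 69² = 2500 + 4761 = 7261 = n. ✓

n = 7261 = 50² + 69² (one valid representation with x ≤ y).


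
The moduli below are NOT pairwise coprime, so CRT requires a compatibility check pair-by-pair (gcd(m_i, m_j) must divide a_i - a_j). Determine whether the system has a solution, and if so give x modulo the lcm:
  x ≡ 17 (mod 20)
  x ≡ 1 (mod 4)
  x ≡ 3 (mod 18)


Moduli 20, 4, 18 are not pairwise coprime, so CRT works modulo lcm(m_i) when all pairwise compatibility conditions hold.
Pairwise compatibility: gcd(m_i, m_j) must divide a_i - a_j for every pair.
Merge one congruence at a time:
  Start: x ≡ 17 (mod 20).
  Combine with x ≡ 1 (mod 4): gcd(20, 4) = 4; 1 - 17 = -16, which IS divisible by 4, so compatible.
    Write x = 17 + 20·t and substitute into x ≡ 1 (mod 4): 20·t ≡ 1 − 17 = -16 (mod 4).
    Divide the congruence (and modulus) by g = 4: 5·t ≡ -4 (mod 1).
    Modulo 1 every t works; take t = 0.
    Then x = 17 + 20·0 = 17, valid modulo lcm(20, 4) = 20: x ≡ 17 (mod 20).
  Combine with x ≡ 3 (mod 18): gcd(20, 18) = 2; 3 - 17 = -14, which IS divisible by 2, so compatible.
    Write x = 17 + 20·t and substitute into x ≡ 3 (mod 18): 20·t ≡ 3 − 17 = -14 (mod 18).
    Divide the congruence (and modulus) by g = 2: 10·t ≡ -7 (mod 9).
    Reduce coefficients mod 9: 1·t ≡ 2 (mod 9).
    So t ≡ 2 (mod 9).
    Then x = 17 + 20·2 = 57, valid modulo lcm(20, 18) = 180: x ≡ 57 (mod 180).
Verify: 57 mod 20 = 17, 57 mod 4 = 1, 57 mod 18 = 3.

x ≡ 57 (mod 180).


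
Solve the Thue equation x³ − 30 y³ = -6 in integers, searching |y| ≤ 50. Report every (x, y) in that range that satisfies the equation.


The equation is x³ - 30y³ = -6. For fixed y, x³ = 30·y³ − 6, so a solution requires the RHS to be a perfect cube.
Strategy: iterate y from -50 to 50, compute RHS = 30·y³ − 6, and check whether it is a (positive or negative) perfect cube.
Check small values of y:
  y = 0: RHS = -6 is not a perfect cube.
  y = 1: RHS = 24 is not a perfect cube.
  y = -1: RHS = -36 is not a perfect cube.
  y = 2: RHS = 234 is not a perfect cube.
  y = -2: RHS = -246 is not a perfect cube.
  y = 3: RHS = 804 is not a perfect cube.
  y = -3: RHS = -816 is not a perfect cube.
Continuing the search up to |y| = 50 finds no solutions either.
No (x, y) in the scanned range satisfies the equation.

No integer solutions with |y| ≤ 50.


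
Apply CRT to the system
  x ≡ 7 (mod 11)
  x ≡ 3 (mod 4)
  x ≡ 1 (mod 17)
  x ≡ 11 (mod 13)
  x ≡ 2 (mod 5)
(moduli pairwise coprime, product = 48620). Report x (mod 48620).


Product of moduli M = 11 · 4 · 17 · 13 · 5 = 48620.
Merge one congruence at a time:
  Start: x ≡ 7 (mod 11).
  Combine with x ≡ 3 (mod 4); new modulus lcm = 44.
    Write x = 7 + 11·t and substitute into x ≡ 3 (mod 4): 11·t ≡ 3 − 7 = -4 (mod 4).
    Reduce coefficients mod 4: 3·t ≡ 0 (mod 4).
    The inverse of 3 mod 4 is 3 (since 3·3 = 9 = 2·4 + 1), so t ≡ 3·0 = 0 ≡ 0 (mod 4).
    Then x = 7 + 11·0 = 7, valid modulo lcm(11, 4) = 44: x ≡ 7 (mod 44).
  Combine with x ≡ 1 (mod 17); new modulus lcm = 748.
    Write x = 7 + 44·t and substitute into x ≡ 1 (mod 17): 44·t ≡ 1 − 7 = -6 (mod 17).
    Reduce coefficients mod 17: 10·t ≡ 11 (mod 17).
    The inverse of 10 mod 17 is 12 (since 10·12 = 120 = 7·17 + 1), so t ≡ 12·11 = 132 ≡ 13 (mod 17).
    Then x = 7 + 44·13 = 579, valid modulo lcm(44, 17) = 748: x ≡ 579 (mod 748).
  Combine with x ≡ 11 (mod 13); new modulus lcm = 9724.
    Write x = 579 + 748·t and substitute into x ≡ 11 (mod 13): 748·t ≡ 11 − 579 = -568 (mod 13).
    Reduce coefficients mod 13: 7·t ≡ 4 (mod 13).
    The inverse of 7 mod 13 is 2 (since 7·2 = 14 = 1·13 + 1), so t ≡ 2·4 = 8 ≡ 8 (mod 13).
    Then x = 579 + 748·8 = 6563, valid modulo lcm(748, 13) = 9724: x ≡ 6563 (mod 9724).
  Combine with x ≡ 2 (mod 5); new modulus lcm = 48620.
    Write x = 6563 + 9724·t and substitute into x ≡ 2 (mod 5): 9724·t ≡ 2 − 6563 = -6561 (mod 5).
    Reduce coefficients mod 5: 4·t ≡ 4 (mod 5).
    The inverse of 4 mod 5 is 4 (since 4·4 = 16 = 3·5 + 1), so t ≡ 4·4 = 16 ≡ 1 (mod 5).
    Then x = 6563 + 9724·1 = 16287, valid modulo lcm(9724, 5) = 48620: x ≡ 16287 (mod 48620).
Verify against each original: 16287 mod 11 = 7, 16287 mod 4 = 3, 16287 mod 17 = 1, 16287 mod 13 = 11, 16287 mod 5 = 2.

x ≡ 16287 (mod 48620).


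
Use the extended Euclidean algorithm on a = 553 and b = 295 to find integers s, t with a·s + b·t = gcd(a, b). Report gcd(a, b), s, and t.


Euclidean algorithm on (553, 295) — divide until remainder is 0:
  553 = 1 · 295 + 258
  295 = 1 · 258 + 37
  258 = 6 · 37 + 36
  37 = 1 · 36 + 1
  36 = 36 · 1 + 0
gcd(553, 295) = 1.
Track Bezout coefficients alongside the remainders: start with r₀ = 553 = a·1 + b·0 (s = 1, t = 0) and r₁ = 295 = a·0 + b·1 (s = 0, t = 1); each new remainder r_{k+1} = r_{k-1} − q_k·r_k inherits s_{k+1} = s_{k-1} − q_k·s_k, t_{k+1} = t_{k-1} − q_k·t_k, so r_k = a·s_k + b·t_k at every step:
  q = 1: r = 258, s = 1 − 1·0 = 1, t = 0 − 1·1 = -1  (check: 553·1 + 295·(-1) = 258)
  q = 1: r = 37, s = 0 − 1·1 = -1, t = 1 − 1·(-1) = 2  (check: 553·(-1) + 295·2 = 37)
  q = 6: r = 36, s = 1 − 6·(-1) = 7, t = -1 − 6·2 = -13  (check: 553·7 + 295·(-13) = 36)
  q = 1: r = 1, s = -1 − 1·7 = -8, t = 2 − 1·(-13) = 15  (check: 553·(-8) + 295·15 = 1)
The row with r = 1 (the gcd) gives the Bezout coefficients s = -8, t = 15.
Result: 553 · (-8) + 295 · (15) = 1.

gcd(553, 295) = 1; s = -8, t = 15 (check: 553·(-8) + 295·15 = 1).


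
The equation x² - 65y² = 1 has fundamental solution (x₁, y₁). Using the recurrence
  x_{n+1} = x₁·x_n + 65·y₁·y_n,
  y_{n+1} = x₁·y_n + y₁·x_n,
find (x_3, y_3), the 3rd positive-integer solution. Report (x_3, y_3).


Step 1: Find the fundamental solution (x₁, y₁) of x² - 65y² = 1.
  Expand √65 as a continued fraction. a₀ = ⌊√65⌋ = 8; iterate m_{k+1} = d_k·a_k − m_k, d_{k+1} = (65 − m_{k+1}²)/d_k, a_{k+1} = ⌊(a₀ + m_{k+1})/d_{k+1}⌋ (starting m₀ = 0, d₀ = 1), with convergents p_k = a_k·p_{k-1} + p_{k-2}, q_k = a_k·q_{k-1} + q_{k-2} (p₋₁ = 1, q₋₁ = 0):
  k = 0: a₀ = 8; p₀/q₀ = 8/1; p₀² − 65·q₀² = 64 − 65 = -1.
  k = 1: m = 8, d = 1, a = ⌊(8 + 8)/1⌋ = 16; p/q = (16·8 + 1)/(16·1 + 0) = 129/16; p² − 65·q² = 16641 − 16640 = 1.
  The first convergent with p² − 65·q² = 1 gives the fundamental solution (x₁, y₁) = (129, 16).
Step 2: Apply the recurrence (x_{n+1}, y_{n+1}) = (x₁x_n + 65y₁y_n, x₁y_n + y₁x_n) repeatedly.
  From (x_1, y_1) = (129, 16): x_2 = 129·129 + 65·16·16 = 33281; y_2 = 129·16 + 16·129 = 4128.
  From (x_2, y_2) = (33281, 4128): x_3 = 129·33281 + 65·16·4128 = 8586369; y_3 = 129·4128 + 16·33281 = 1065008.
Step 3: Verify x_3² - 65·y_3² = 73725732604161 - 73725732604160 = 1 (should be 1). ✓

(x_1, y_1) = (129, 16); (x_3, y_3) = (8586369, 1065008).


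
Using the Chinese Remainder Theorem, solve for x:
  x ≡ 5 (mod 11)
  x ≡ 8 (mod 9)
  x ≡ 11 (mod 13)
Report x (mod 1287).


Moduli 11, 9, 13 are pairwise coprime; by CRT there is a unique solution modulo M = 11 · 9 · 13 = 1287.
Solve pairwise, accumulating the modulus:
  Start with x ≡ 5 (mod 11).
  Combine with x ≡ 8 (mod 9): since gcd(11, 9) = 1, we get a unique residue mod 99.
    Write x = 5 + 11·t and substitute into x ≡ 8 (mod 9): 11·t ≡ 8 − 5 = 3 (mod 9).
    Reduce coefficients mod 9: 2·t ≡ 3 (mod 9).
    The inverse of 2 mod 9 is 5 (since 2·5 = 10 = 1·9 + 1), so t ≡ 5·3 = 15 ≡ 6 (mod 9).
    Then x = 5 + 11·6 = 71, valid modulo lcm(11, 9) = 99: x ≡ 71 (mod 99).
  Combine with x ≡ 11 (mod 13): since gcd(99, 13) = 1, we get a unique residue mod 1287.
    Write x = 71 + 99·t and substitute into x ≡ 11 (mod 13): 99·t ≡ 11 − 71 = -60 (mod 13).
    Reduce coefficients mod 13: 8·t ≡ 5 (mod 13).
    The inverse of 8 mod 13 is 5 (since 8·5 = 40 = 3·13 + 1), so t ≡ 5·5 = 25 ≡ 12 (mod 13).
    Then x = 71 + 99·12 = 1259, valid modulo lcm(99, 13) = 1287: x ≡ 1259 (mod 1287).
Verify: 1259 mod 11 = 5 ✓, 1259 mod 9 = 8 ✓, 1259 mod 13 = 11 ✓.

x ≡ 1259 (mod 1287).


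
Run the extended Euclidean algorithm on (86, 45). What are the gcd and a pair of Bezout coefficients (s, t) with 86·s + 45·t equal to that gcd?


Euclidean algorithm on (86, 45) — divide until remainder is 0:
  86 = 1 · 45 + 41
  45 = 1 · 41 + 4
  41 = 10 · 4 + 1
  4 = 4 · 1 + 0
gcd(86, 45) = 1.
Track Bezout coefficients alongside the remainders: start with r₀ = 86 = a·1 + b·0 (s = 1, t = 0) and r₁ = 45 = a·0 + b·1 (s = 0, t = 1); each new remainder r_{k+1} = r_{k-1} − q_k·r_k inherits s_{k+1} = s_{k-1} − q_k·s_k, t_{k+1} = t_{k-1} − q_k·t_k, so r_k = a·s_k + b·t_k at every step:
  q = 1: r = 41, s = 1 − 1·0 = 1, t = 0 − 1·1 = -1  (check: 86·1 + 45·(-1) = 41)
  q = 1: r = 4, s = 0 − 1·1 = -1, t = 1 − 1·(-1) = 2  (check: 86·(-1) + 45·2 = 4)
  q = 10: r = 1, s = 1 − 10·(-1) = 11, t = -1 − 10·2 = -21  (check: 86·11 + 45·(-21) = 1)
The row with r = 1 (the gcd) gives the Bezout coefficients s = 11, t = -21.
Result: 86 · (11) + 45 · (-21) = 1.

gcd(86, 45) = 1; s = 11, t = -21 (check: 86·11 + 45·(-21) = 1).


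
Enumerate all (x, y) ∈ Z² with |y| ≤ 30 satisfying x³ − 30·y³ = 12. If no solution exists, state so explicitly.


The equation is x³ - 30y³ = 12. For fixed y, x³ = 30·y³ + 12, so a solution requires the RHS to be a perfect cube.
Strategy: iterate y from -30 to 30, compute RHS = 30·y³ + 12, and check whether it is a (positive or negative) perfect cube.
Check small values of y:
  y = 0: RHS = 12 is not a perfect cube.
  y = 1: RHS = 42 is not a perfect cube.
  y = -1: RHS = -18 is not a perfect cube.
  y = 2: RHS = 252 is not a perfect cube.
  y = -2: RHS = -228 is not a perfect cube.
  y = 3: RHS = 822 is not a perfect cube.
  y = -3: RHS = -798 is not a perfect cube.
Continuing the search up to |y| = 30 finds no solutions either.
No (x, y) in the scanned range satisfies the equation.

No integer solutions with |y| ≤ 30.


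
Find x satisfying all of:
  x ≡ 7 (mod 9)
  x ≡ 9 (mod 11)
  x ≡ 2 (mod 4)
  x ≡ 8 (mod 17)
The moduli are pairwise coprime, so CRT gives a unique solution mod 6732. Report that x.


Product of moduli M = 9 · 11 · 4 · 17 = 6732.
Merge one congruence at a time:
  Start: x ≡ 7 (mod 9).
  Combine with x ≡ 9 (mod 11); new modulus lcm = 99.
    Write x = 7 + 9·t and substitute into x ≡ 9 (mod 11): 9·t ≡ 9 − 7 = 2 (mod 11).
    The inverse of 9 mod 11 is 5 (since 9·5 = 45 = 4·11 + 1), so t ≡ 5·2 = 10 ≡ 10 (mod 11).
    Then x = 7 + 9·10 = 97, valid modulo lcm(9, 11) = 99: x ≡ 97 (mod 99).
  Combine with x ≡ 2 (mod 4); new modulus lcm = 396.
    Write x = 97 + 99·t and substitute into x ≡ 2 (mod 4): 99·t ≡ 2 − 97 = -95 (mod 4).
    Reduce coefficients mod 4: 3·t ≡ 1 (mod 4).
    The inverse of 3 mod 4 is 3 (since 3·3 = 9 = 2·4 + 1), so t ≡ 3·1 = 3 ≡ 3 (mod 4).
    Then x = 97 + 99·3 = 394, valid modulo lcm(99, 4) = 396: x ≡ 394 (mod 396).
  Combine with x ≡ 8 (mod 17); new modulus lcm = 6732.
    Write x = 394 + 396·t and substitute into x ≡ 8 (mod 17): 396·t ≡ 8 − 394 = -386 (mod 17).
    Reduce coefficients mod 17: 5·t ≡ 5 (mod 17).
    The inverse of 5 mod 17 is 7 (since 5·7 = 35 = 2·17 + 1), so t ≡ 7·5 = 35 ≡ 1 (mod 17).
    Then x = 394 + 396·1 = 790, valid modulo lcm(396, 17) = 6732: x ≡ 790 (mod 6732).
Verify against each original: 790 mod 9 = 7, 790 mod 11 = 9, 790 mod 4 = 2, 790 mod 17 = 8.

x ≡ 790 (mod 6732).


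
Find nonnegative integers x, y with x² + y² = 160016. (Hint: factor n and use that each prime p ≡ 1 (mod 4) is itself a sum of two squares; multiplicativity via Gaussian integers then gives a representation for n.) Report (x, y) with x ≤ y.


Step 1: Factor n = 160016 = 2^4 · 73 · 137.
Step 2: Check the mod-4 condition on each prime factor: 2 = 2 (special); 73 ≡ 1 (mod 4), exponent 1; 137 ≡ 1 (mod 4), exponent 1.
All primes ≡ 3 (mod 4) appear to even exponent (or don't appear), so by the two-squares theorem n IS expressible as a sum of two squares.
Step 3: Build a representation. Group n = k² · m with k = 4 and m = 73 · 137 = 10001 (a product of primes ≡ 1 (mod 4)); a representation of m scales to one of n via (k·x)² + (k·y)² = k²(x² + y²). Each prime p ≡ 1 (mod 4) is itself a sum of two squares; find a² by testing p − a² for a perfect square:
  73: 73 − 1² = 72, 73 − 2² = 69, 73 − 3² = 64 = 8² ⇒ 73 = 3² + 8².
  137: 137 − 1² = 136, 137 − 2² = 133, 137 − 3² = 128, 137 − 4² = 121 = 11² ⇒ 137 = 4² + 11².
  Combine using the Brahmagupta–Fibonacci identity (a² + b²)(c² + d²) = (ac − bd)² + (ad + bc)² = (ac + bd)² + (ad − bc)²:
  73 · 137 = 10001: from (3² + 8²)(4² + 11²), take (3·4 − 8·11, 3·11 + 8·4) = (12 − 88, 33 + 32) = (-76, 65); dropping signs (only squares matter) gives (76, 65); check 76² + 65² = 5776 + 4225 = 10001 ✓.
  Scale by k = 4: (4·76, 4·65) = (304, 260).
Step 4: Order so x ≤ y and verify: 260² + 304² = 67600 + 92416 = 160016 = n. ✓

n = 160016 = 260² + 304² (one valid representation with x ≤ y).


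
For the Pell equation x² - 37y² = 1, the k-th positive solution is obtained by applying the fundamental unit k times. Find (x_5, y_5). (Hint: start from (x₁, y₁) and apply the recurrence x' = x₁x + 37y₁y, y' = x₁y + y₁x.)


Step 1: Find the fundamental solution (x₁, y₁) of x² - 37y² = 1.
  Expand √37 as a continued fraction. a₀ = ⌊√37⌋ = 6; iterate m_{k+1} = d_k·a_k − m_k, d_{k+1} = (37 − m_{k+1}²)/d_k, a_{k+1} = ⌊(a₀ + m_{k+1})/d_{k+1}⌋ (starting m₀ = 0, d₀ = 1), with convergents p_k = a_k·p_{k-1} + p_{k-2}, q_k = a_k·q_{k-1} + q_{k-2} (p₋₁ = 1, q₋₁ = 0):
  k = 0: a₀ = 6; p₀/q₀ = 6/1; p₀² − 37·q₀² = 36 − 37 = -1.
  k = 1: m = 6, d = 1, a = ⌊(6 + 6)/1⌋ = 12; p/q = (12·6 + 1)/(12·1 + 0) = 73/12; p² − 37·q² = 5329 − 5328 = 1.
  The first convergent with p² − 37·q² = 1 gives the fundamental solution (x₁, y₁) = (73, 12).
Step 2: Apply the recurrence (x_{n+1}, y_{n+1}) = (x₁x_n + 37y₁y_n, x₁y_n + y₁x_n) repeatedly.
  From (x_1, y_1) = (73, 12): x_2 = 73·73 + 37·12·12 = 10657; y_2 = 73·12 + 12·73 = 1752.
  From (x_2, y_2) = (10657, 1752): x_3 = 73·10657 + 37·12·1752 = 1555849; y_3 = 73·1752 + 12·10657 = 255780.
  From (x_3, y_3) = (1555849, 255780): x_4 = 73·1555849 + 37·12·255780 = 227143297; y_4 = 73·255780 + 12·1555849 = 37342128.
  From (x_4, y_4) = (227143297, 37342128): x_5 = 73·227143297 + 37·12·37342128 = 33161365513; y_5 = 73·37342128 + 12·227143297 = 5451694908.
Step 3: Verify x_5² - 37·y_5² = 1099676162686785753169 - 1099676162686785753168 = 1 (should be 1). ✓

(x_1, y_1) = (73, 12); (x_5, y_5) = (33161365513, 5451694908).


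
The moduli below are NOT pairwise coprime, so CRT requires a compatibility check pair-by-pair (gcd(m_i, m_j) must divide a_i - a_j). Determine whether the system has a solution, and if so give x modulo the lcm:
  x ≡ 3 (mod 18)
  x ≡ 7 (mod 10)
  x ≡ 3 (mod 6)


Moduli 18, 10, 6 are not pairwise coprime, so CRT works modulo lcm(m_i) when all pairwise compatibility conditions hold.
Pairwise compatibility: gcd(m_i, m_j) must divide a_i - a_j for every pair.
Merge one congruence at a time:
  Start: x ≡ 3 (mod 18).
  Combine with x ≡ 7 (mod 10): gcd(18, 10) = 2; 7 - 3 = 4, which IS divisible by 2, so compatible.
    Write x = 3 + 18·t and substitute into x ≡ 7 (mod 10): 18·t ≡ 7 − 3 = 4 (mod 10).
    Divide the congruence (and modulus) by g = 2: 9·t ≡ 2 (mod 5).
    Reduce coefficients mod 5: 4·t ≡ 2 (mod 5).
    The inverse of 4 mod 5 is 4 (since 4·4 = 16 = 3·5 + 1), so t ≡ 4·2 = 8 ≡ 3 (mod 5).
    Then x = 3 + 18·3 = 57, valid modulo lcm(18, 10) = 90: x ≡ 57 (mod 90).
  Combine with x ≡ 3 (mod 6): gcd(90, 6) = 6; 3 - 57 = -54, which IS divisible by 6, so compatible.
    Write x = 57 + 90·t and substitute into x ≡ 3 (mod 6): 90·t ≡ 3 − 57 = -54 (mod 6).
    Divide the congruence (and modulus) by g = 6: 15·t ≡ -9 (mod 1).
    Modulo 1 every t works; take t = 0.
    Then x = 57 + 90·0 = 57, valid modulo lcm(90, 6) = 90: x ≡ 57 (mod 90).
Verify: 57 mod 18 = 3, 57 mod 10 = 7, 57 mod 6 = 3.

x ≡ 57 (mod 90).


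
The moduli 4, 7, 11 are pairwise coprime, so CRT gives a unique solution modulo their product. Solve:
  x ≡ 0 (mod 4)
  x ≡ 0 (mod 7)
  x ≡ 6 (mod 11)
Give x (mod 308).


Moduli 4, 7, 11 are pairwise coprime; by CRT there is a unique solution modulo M = 4 · 7 · 11 = 308.
Solve pairwise, accumulating the modulus:
  Start with x ≡ 0 (mod 4).
  Combine with x ≡ 0 (mod 7): since gcd(4, 7) = 1, we get a unique residue mod 28.
    Write x = 0 + 4·t and substitute into x ≡ 0 (mod 7): 4·t ≡ 0 − 0 = 0 (mod 7).
    The inverse of 4 mod 7 is 2 (since 4·2 = 8 = 1·7 + 1), so t ≡ 2·0 = 0 ≡ 0 (mod 7).
    Then x = 0 + 4·0 = 0, valid modulo lcm(4, 7) = 28: x ≡ 0 (mod 28).
  Combine with x ≡ 6 (mod 11): since gcd(28, 11) = 1, we get a unique residue mod 308.
    Write x = 0 + 28·t and substitute into x ≡ 6 (mod 11): 28·t ≡ 6 − 0 = 6 (mod 11).
    Reduce coefficients mod 11: 6·t ≡ 6 (mod 11).
    The inverse of 6 mod 11 is 2 (since 6·2 = 12 = 1·11 + 1), so t ≡ 2·6 = 12 ≡ 1 (mod 11).
    Then x = 0 + 28·1 = 28, valid modulo lcm(28, 11) = 308: x ≡ 28 (mod 308).
Verify: 28 mod 4 = 0 ✓, 28 mod 7 = 0 ✓, 28 mod 11 = 6 ✓.

x ≡ 28 (mod 308).


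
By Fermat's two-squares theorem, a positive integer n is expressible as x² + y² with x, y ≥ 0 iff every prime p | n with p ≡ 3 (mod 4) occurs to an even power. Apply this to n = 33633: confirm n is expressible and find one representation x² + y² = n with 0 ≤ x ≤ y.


Step 1: Factor n = 33633 = 3^2 · 37 · 101.
Step 2: Check the mod-4 condition on each prime factor: 3 ≡ 3 (mod 4), exponent 2 (must be even); 37 ≡ 1 (mod 4), exponent 1; 101 ≡ 1 (mod 4), exponent 1.
All primes ≡ 3 (mod 4) appear to even exponent (or don't appear), so by the two-squares theorem n IS expressible as a sum of two squares.
Step 3: Build a representation. Group n = k² · m with k = 3 and m = 37 · 101 = 3737 (a product of primes ≡ 1 (mod 4)); a representation of m scales to one of n via (k·x)² + (k·y)² = k²(x² + y²). Each prime p ≡ 1 (mod 4) is itself a sum of two squares; find a² by testing p − a² for a perfect square:
  37: 37 − 1² = 36 = 6² ⇒ 37 = 1² + 6².
  101: 101 − 1² = 100 = 10² ⇒ 101 = 1² + 10².
  Combine using the Brahmagupta–Fibonacci identity (a² + b²)(c² + d²) = (ac − bd)² + (ad + bc)² = (ac + bd)² + (ad − bc)²:
  37 · 101 = 3737: from (1² + 6²)(1² + 10²), take (1·1 − 6·10, 1·10 + 6·1) = (1 − 60, 10 + 6) = (-59, 16); dropping signs (only squares matter) gives (59, 16); check 59² + 16² = 3481 + 256 = 3737 ✓.
  Scale by k = 3: (3·59, 3·16) = (177, 48).
Step 4: Order so x ≤ y and verify: 48² + 177² = 2304 + 31329 = 33633 = n. ✓

n = 33633 = 48² + 177² (one valid representation with x ≤ y).


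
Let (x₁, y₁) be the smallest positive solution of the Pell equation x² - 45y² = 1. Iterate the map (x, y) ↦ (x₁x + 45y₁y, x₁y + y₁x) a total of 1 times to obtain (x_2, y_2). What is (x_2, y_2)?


Step 1: Find the fundamental solution (x₁, y₁) of x² - 45y² = 1.
  Expand √45 as a continued fraction. a₀ = ⌊√45⌋ = 6; iterate m_{k+1} = d_k·a_k − m_k, d_{k+1} = (45 − m_{k+1}²)/d_k, a_{k+1} = ⌊(a₀ + m_{k+1})/d_{k+1}⌋ (starting m₀ = 0, d₀ = 1), with convergents p_k = a_k·p_{k-1} + p_{k-2}, q_k = a_k·q_{k-1} + q_{k-2} (p₋₁ = 1, q₋₁ = 0):
  k = 0: a₀ = 6; p₀/q₀ = 6/1; p₀² − 45·q₀² = 36 − 45 = -9.
  k = 1: m = 6, d = 9, a = ⌊(6 + 6)/9⌋ = 1; p/q = (1·6 + 1)/(1·1 + 0) = 7/1; p² − 45·q² = 49 − 45 = 4.
  k = 2: m = 3, d = 4, a = ⌊(6 + 3)/4⌋ = 2; p/q = (2·7 + 6)/(2·1 + 1) = 20/3; p² − 45·q² = 400 − 405 = -5.
  k = 3: m = 5, d = 5, a = ⌊(6 + 5)/5⌋ = 2; p/q = (2·20 + 7)/(2·3 + 1) = 47/7; p² − 45·q² = 2209 − 2205 = 4.
  k = 4: m = 5, d = 4, a = ⌊(6 + 5)/4⌋ = 2; p/q = (2·47 + 20)/(2·7 + 3) = 114/17; p² − 45·q² = 12996 − 13005 = -9.
  k = 5: m = 3, d = 9, a = ⌊(6 + 3)/9⌋ = 1; p/q = (1·114 + 47)/(1·17 + 7) = 161/24; p² − 45·q² = 25921 − 25920 = 1.
  The first convergent with p² − 45·q² = 1 gives the fundamental solution (x₁, y₁) = (161, 24).
Step 2: Apply the recurrence (x_{n+1}, y_{n+1}) = (x₁x_n + 45y₁y_n, x₁y_n + y₁x_n) repeatedly.
  From (x_1, y_1) = (161, 24): x_2 = 161·161 + 45·24·24 = 51841; y_2 = 161·24 + 24·161 = 7728.
Step 3: Verify x_2² - 45·y_2² = 2687489281 - 2687489280 = 1 (should be 1). ✓

(x_1, y_1) = (161, 24); (x_2, y_2) = (51841, 7728).


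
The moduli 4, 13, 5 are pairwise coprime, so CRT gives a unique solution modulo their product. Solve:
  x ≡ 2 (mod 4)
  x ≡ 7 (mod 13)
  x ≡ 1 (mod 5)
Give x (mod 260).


Moduli 4, 13, 5 are pairwise coprime; by CRT there is a unique solution modulo M = 4 · 13 · 5 = 260.
Solve pairwise, accumulating the modulus:
  Start with x ≡ 2 (mod 4).
  Combine with x ≡ 7 (mod 13): since gcd(4, 13) = 1, we get a unique residue mod 52.
    Write x = 2 + 4·t and substitute into x ≡ 7 (mod 13): 4·t ≡ 7 − 2 = 5 (mod 13).
    The inverse of 4 mod 13 is 10 (since 4·10 = 40 = 3·13 + 1), so t ≡ 10·5 = 50 ≡ 11 (mod 13).
    Then x = 2 + 4·11 = 46, valid modulo lcm(4, 13) = 52: x ≡ 46 (mod 52).
  Combine with x ≡ 1 (mod 5): since gcd(52, 5) = 1, we get a unique residue mod 260.
    Write x = 46 + 52·t and substitute into x ≡ 1 (mod 5): 52·t ≡ 1 − 46 = -45 (mod 5).
    Reduce coefficients mod 5: 2·t ≡ 0 (mod 5).
    The inverse of 2 mod 5 is 3 (since 2·3 = 6 = 1·5 + 1), so t ≡ 3·0 = 0 ≡ 0 (mod 5).
    Then x = 46 + 52·0 = 46, valid modulo lcm(52, 5) = 260: x ≡ 46 (mod 260).
Verify: 46 mod 4 = 2 ✓, 46 mod 13 = 7 ✓, 46 mod 5 = 1 ✓.

x ≡ 46 (mod 260).


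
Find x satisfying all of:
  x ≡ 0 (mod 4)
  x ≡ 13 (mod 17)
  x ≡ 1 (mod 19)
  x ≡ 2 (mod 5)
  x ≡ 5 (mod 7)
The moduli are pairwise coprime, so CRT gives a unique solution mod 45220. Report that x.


Product of moduli M = 4 · 17 · 19 · 5 · 7 = 45220.
Merge one congruence at a time:
  Start: x ≡ 0 (mod 4).
  Combine with x ≡ 13 (mod 17); new modulus lcm = 68.
    Write x = 0 + 4·t and substitute into x ≡ 13 (mod 17): 4·t ≡ 13 − 0 = 13 (mod 17).
    The inverse of 4 mod 17 is 13 (since 4·13 = 52 = 3·17 + 1), so t ≡ 13·13 = 169 ≡ 16 (mod 17).
    Then x = 0 + 4·16 = 64, valid modulo lcm(4, 17) = 68: x ≡ 64 (mod 68).
  Combine with x ≡ 1 (mod 19); new modulus lcm = 1292.
    Write x = 64 + 68·t and substitute into x ≡ 1 (mod 19): 68·t ≡ 1 − 64 = -63 (mod 19).
    Reduce coefficients mod 19: 11·t ≡ 13 (mod 19).
    The inverse of 11 mod 19 is 7 (since 11·7 = 77 = 4·19 + 1), so t ≡ 7·13 = 91 ≡ 15 (mod 19).
    Then x = 64 + 68·15 = 1084, valid modulo lcm(68, 19) = 1292: x ≡ 1084 (mod 1292).
  Combine with x ≡ 2 (mod 5); new modulus lcm = 6460.
    Write x = 1084 + 1292·t and substitute into x ≡ 2 (mod 5): 1292·t ≡ 2 − 1084 = -1082 (mod 5).
    Reduce coefficients mod 5: 2·t ≡ 3 (mod 5).
    The inverse of 2 mod 5 is 3 (since 2·3 = 6 = 1·5 + 1), so t ≡ 3·3 = 9 ≡ 4 (mod 5).
    Then x = 1084 + 1292·4 = 6252, valid modulo lcm(1292, 5) = 6460: x ≡ 6252 (mod 6460).
  Combine with x ≡ 5 (mod 7); new modulus lcm = 45220.
    Write x = 6252 + 6460·t and substitute into x ≡ 5 (mod 7): 6460·t ≡ 5 − 6252 = -6247 (mod 7).
    Reduce coefficients mod 7: 6·t ≡ 4 (mod 7).
    The inverse of 6 mod 7 is 6 (since 6·6 = 36 = 5·7 + 1), so t ≡ 6·4 = 24 ≡ 3 (mod 7).
    Then x = 6252 + 6460·3 = 25632, valid modulo lcm(6460, 7) = 45220: x ≡ 25632 (mod 45220).
Verify against each original: 25632 mod 4 = 0, 25632 mod 17 = 13, 25632 mod 19 = 1, 25632 mod 5 = 2, 25632 mod 7 = 5.

x ≡ 25632 (mod 45220).


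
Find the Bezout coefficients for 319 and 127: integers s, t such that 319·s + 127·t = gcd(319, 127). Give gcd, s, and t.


Euclidean algorithm on (319, 127) — divide until remainder is 0:
  319 = 2 · 127 + 65
  127 = 1 · 65 + 62
  65 = 1 · 62 + 3
  62 = 20 · 3 + 2
  3 = 1 · 2 + 1
  2 = 2 · 1 + 0
gcd(319, 127) = 1.
Track Bezout coefficients alongside the remainders: start with r₀ = 319 = a·1 + b·0 (s = 1, t = 0) and r₁ = 127 = a·0 + b·1 (s = 0, t = 1); each new remainder r_{k+1} = r_{k-1} − q_k·r_k inherits s_{k+1} = s_{k-1} − q_k·s_k, t_{k+1} = t_{k-1} − q_k·t_k, so r_k = a·s_k + b·t_k at every step:
  q = 2: r = 65, s = 1 − 2·0 = 1, t = 0 − 2·1 = -2  (check: 319·1 + 127·(-2) = 65)
  q = 1: r = 62, s = 0 − 1·1 = -1, t = 1 − 1·(-2) = 3  (check: 319·(-1) + 127·3 = 62)
  q = 1: r = 3, s = 1 − 1·(-1) = 2, t = -2 − 1·3 = -5  (check: 319·2 + 127·(-5) = 3)
  q = 20: r = 2, s = -1 − 20·2 = -41, t = 3 − 20·(-5) = 103  (check: 319·(-41) + 127·103 = 2)
  q = 1: r = 1, s = 2 − 1·(-41) = 43, t = -5 − 1·103 = -108  (check: 319·43 + 127·(-108) = 1)
The row with r = 1 (the gcd) gives the Bezout coefficients s = 43, t = -108.
Result: 319 · (43) + 127 · (-108) = 1.

gcd(319, 127) = 1; s = 43, t = -108 (check: 319·43 + 127·(-108) = 1).


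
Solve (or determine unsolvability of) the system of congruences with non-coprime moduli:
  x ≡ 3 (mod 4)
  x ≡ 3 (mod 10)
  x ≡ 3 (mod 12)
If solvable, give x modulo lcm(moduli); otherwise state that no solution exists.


Moduli 4, 10, 12 are not pairwise coprime, so CRT works modulo lcm(m_i) when all pairwise compatibility conditions hold.
Pairwise compatibility: gcd(m_i, m_j) must divide a_i - a_j for every pair.
Merge one congruence at a time:
  Start: x ≡ 3 (mod 4).
  Combine with x ≡ 3 (mod 10): gcd(4, 10) = 2; 3 - 3 = 0, which IS divisible by 2, so compatible.
    Write x = 3 + 4·t and substitute into x ≡ 3 (mod 10): 4·t ≡ 3 − 3 = 0 (mod 10).
    Divide the congruence (and modulus) by g = 2: 2·t ≡ 0 (mod 5).
    The inverse of 2 mod 5 is 3 (since 2·3 = 6 = 1·5 + 1), so t ≡ 3·0 = 0 ≡ 0 (mod 5).
    Then x = 3 + 4·0 = 3, valid modulo lcm(4, 10) = 20: x ≡ 3 (mod 20).
  Combine with x ≡ 3 (mod 12): gcd(20, 12) = 4; 3 - 3 = 0, which IS divisible by 4, so compatible.
    Write x = 3 + 20·t and substitute into x ≡ 3 (mod 12): 20·t ≡ 3 − 3 = 0 (mod 12).
    Divide the congruence (and modulus) by g = 4: 5·t ≡ 0 (mod 3).
    Reduce coefficients mod 3: 2·t ≡ 0 (mod 3).
    The inverse of 2 mod 3 is 2 (since 2·2 = 4 = 1·3 + 1), so t ≡ 2·0 = 0 ≡ 0 (mod 3).
    Then x = 3 + 20·0 = 3, valid modulo lcm(20, 12) = 60: x ≡ 3 (mod 60).
Verify: 3 mod 4 = 3, 3 mod 10 = 3, 3 mod 12 = 3.

x ≡ 3 (mod 60).


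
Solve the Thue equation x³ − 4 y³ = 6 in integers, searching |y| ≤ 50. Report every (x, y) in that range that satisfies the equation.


The equation is x³ - 4y³ = 6. For fixed y, x³ = 4·y³ + 6, so a solution requires the RHS to be a perfect cube.
Strategy: iterate y from -50 to 50, compute RHS = 4·y³ + 6, and check whether it is a (positive or negative) perfect cube.
Check small values of y:
  y = 0: RHS = 6 is not a perfect cube.
  y = 1: RHS = 10 is not a perfect cube.
  y = -1: RHS = 2 is not a perfect cube.
  y = 2: RHS = 38 is not a perfect cube.
  y = -2: RHS = -26 is not a perfect cube.
  y = 3: RHS = 114 is not a perfect cube.
  y = -3: RHS = -102 is not a perfect cube.
Continuing the search up to |y| = 50 finds no solutions either.
No (x, y) in the scanned range satisfies the equation.

No integer solutions with |y| ≤ 50.


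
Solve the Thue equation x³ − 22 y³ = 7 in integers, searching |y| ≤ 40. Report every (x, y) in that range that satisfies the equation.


The equation is x³ - 22y³ = 7. For fixed y, x³ = 22·y³ + 7, so a solution requires the RHS to be a perfect cube.
Strategy: iterate y from -40 to 40, compute RHS = 22·y³ + 7, and check whether it is a (positive or negative) perfect cube.
Check small values of y:
  y = 0: RHS = 7 is not a perfect cube.
  y = 1: RHS = 29 is not a perfect cube.
  y = -1: RHS = -15 is not a perfect cube.
  y = 2: RHS = 183 is not a perfect cube.
  y = -2: RHS = -169 is not a perfect cube.
  y = 3: RHS = 601 is not a perfect cube.
  y = -3: RHS = -587 is not a perfect cube.
Continuing the search up to |y| = 40 finds no solutions either.
No (x, y) in the scanned range satisfies the equation.

No integer solutions with |y| ≤ 40.


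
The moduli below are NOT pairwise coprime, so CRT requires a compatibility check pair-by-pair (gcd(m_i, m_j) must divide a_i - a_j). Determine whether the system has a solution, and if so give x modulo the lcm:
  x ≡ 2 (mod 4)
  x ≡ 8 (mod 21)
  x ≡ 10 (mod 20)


Moduli 4, 21, 20 are not pairwise coprime, so CRT works modulo lcm(m_i) when all pairwise compatibility conditions hold.
Pairwise compatibility: gcd(m_i, m_j) must divide a_i - a_j for every pair.
Merge one congruence at a time:
  Start: x ≡ 2 (mod 4).
  Combine with x ≡ 8 (mod 21): gcd(4, 21) = 1; 8 - 2 = 6, which IS divisible by 1, so compatible.
    Write x = 2 + 4·t and substitute into x ≡ 8 (mod 21): 4·t ≡ 8 − 2 = 6 (mod 21).
    The inverse of 4 mod 21 is 16 (since 4·16 = 64 = 3·21 + 1), so t ≡ 16·6 = 96 ≡ 12 (mod 21).
    Then x = 2 + 4·12 = 50, valid modulo lcm(4, 21) = 84: x ≡ 50 (mod 84).
  Combine with x ≡ 10 (mod 20): gcd(84, 20) = 4; 10 - 50 = -40, which IS divisible by 4, so compatible.
    Write x = 50 + 84·t and substitute into x ≡ 10 (mod 20): 84·t ≡ 10 − 50 = -40 (mod 20).
    Divide the congruence (and modulus) by g = 4: 21·t ≡ -10 (mod 5).
    Reduce coefficients mod 5: 1·t ≡ 0 (mod 5).
    So t ≡ 0 (mod 5).
    Then x = 50 + 84·0 = 50, valid modulo lcm(84, 20) = 420: x ≡ 50 (mod 420).
Verify: 50 mod 4 = 2, 50 mod 21 = 8, 50 mod 20 = 10.

x ≡ 50 (mod 420).


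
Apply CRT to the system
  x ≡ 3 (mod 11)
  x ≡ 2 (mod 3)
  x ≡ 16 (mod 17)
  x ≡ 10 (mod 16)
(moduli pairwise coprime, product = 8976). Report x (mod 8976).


Product of moduli M = 11 · 3 · 17 · 16 = 8976.
Merge one congruence at a time:
  Start: x ≡ 3 (mod 11).
  Combine with x ≡ 2 (mod 3); new modulus lcm = 33.
    Write x = 3 + 11·t and substitute into x ≡ 2 (mod 3): 11·t ≡ 2 − 3 = -1 (mod 3).
    Reduce coefficients mod 3: 2·t ≡ 2 (mod 3).
    The inverse of 2 mod 3 is 2 (since 2·2 = 4 = 1·3 + 1), so t ≡ 2·2 = 4 ≡ 1 (mod 3).
    Then x = 3 + 11·1 = 14, valid modulo lcm(11, 3) = 33: x ≡ 14 (mod 33).
  Combine with x ≡ 16 (mod 17); new modulus lcm = 561.
    Write x = 14 + 33·t and substitute into x ≡ 16 (mod 17): 33·t ≡ 16 − 14 = 2 (mod 17).
    Reduce coefficients mod 17: 16·t ≡ 2 (mod 17).
    The inverse of 16 mod 17 is 16 (since 16·16 = 256 = 15·17 + 1), so t ≡ 16·2 = 32 ≡ 15 (mod 17).
    Then x = 14 + 33·15 = 509, valid modulo lcm(33, 17) = 561: x ≡ 509 (mod 561).
  Combine with x ≡ 10 (mod 16); new modulus lcm = 8976.
    Write x = 509 + 561·t and substitute into x ≡ 10 (mod 16): 561·t ≡ 10 − 509 = -499 (mod 16).
    Reduce coefficients mod 16: 1·t ≡ 13 (mod 16).
    So t ≡ 13 (mod 16).
    Then x = 509 + 561·13 = 7802, valid modulo lcm(561, 16) = 8976: x ≡ 7802 (mod 8976).
Verify against each original: 7802 mod 11 = 3, 7802 mod 3 = 2, 7802 mod 17 = 16, 7802 mod 16 = 10.

x ≡ 7802 (mod 8976).


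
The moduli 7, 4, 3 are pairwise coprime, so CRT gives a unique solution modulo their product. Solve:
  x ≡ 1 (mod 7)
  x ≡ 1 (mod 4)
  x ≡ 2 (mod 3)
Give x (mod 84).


Moduli 7, 4, 3 are pairwise coprime; by CRT there is a unique solution modulo M = 7 · 4 · 3 = 84.
Solve pairwise, accumulating the modulus:
  Start with x ≡ 1 (mod 7).
  Combine with x ≡ 1 (mod 4): since gcd(7, 4) = 1, we get a unique residue mod 28.
    Write x = 1 + 7·t and substitute into x ≡ 1 (mod 4): 7·t ≡ 1 − 1 = 0 (mod 4).
    Reduce coefficients mod 4: 3·t ≡ 0 (mod 4).
    The inverse of 3 mod 4 is 3 (since 3·3 = 9 = 2·4 + 1), so t ≡ 3·0 = 0 ≡ 0 (mod 4).
    Then x = 1 + 7·0 = 1, valid modulo lcm(7, 4) = 28: x ≡ 1 (mod 28).
  Combine with x ≡ 2 (mod 3): since gcd(28, 3) = 1, we get a unique residue mod 84.
    Write x = 1 + 28·t and substitute into x ≡ 2 (mod 3): 28·t ≡ 2 − 1 = 1 (mod 3).
    Reduce coefficients mod 3: 1·t ≡ 1 (mod 3).
    So t ≡ 1 (mod 3).
    Then x = 1 + 28·1 = 29, valid modulo lcm(28, 3) = 84: x ≡ 29 (mod 84).
Verify: 29 mod 7 = 1 ✓, 29 mod 4 = 1 ✓, 29 mod 3 = 2 ✓.

x ≡ 29 (mod 84).
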